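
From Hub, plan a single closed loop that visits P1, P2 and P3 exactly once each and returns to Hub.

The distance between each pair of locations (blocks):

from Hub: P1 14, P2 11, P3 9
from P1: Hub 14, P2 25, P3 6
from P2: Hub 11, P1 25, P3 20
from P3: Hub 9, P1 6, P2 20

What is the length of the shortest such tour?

51 blocks — the shortest possible round trip.

There are 3 distinct closed tours to check (reversals are equivalent).
Hub→P1→P2→P3→Hub: 14+25+20+9 = 68
Hub→P1→P3→P2→Hub: 14+6+20+11 = 51
Hub→P2→P1→P3→Hub: 11+25+6+9 = 51
The minimum is 51.
One optimal route: Hub → P1 → P3 → P2 → Hub (or its reverse).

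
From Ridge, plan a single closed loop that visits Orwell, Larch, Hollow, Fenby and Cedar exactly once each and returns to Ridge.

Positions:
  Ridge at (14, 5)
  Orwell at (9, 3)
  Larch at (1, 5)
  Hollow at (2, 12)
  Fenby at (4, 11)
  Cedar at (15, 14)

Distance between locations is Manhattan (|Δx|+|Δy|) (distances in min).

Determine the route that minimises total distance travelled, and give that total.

With 5 stops there are 5!/2 = 60 distinct round trips (a route and its reverse cost the same).
Ridge→Orwell→Larch→Hollow→Fenby→Cedar→Ridge: 7+10+8+3+14+10 = 52
Ridge→Orwell→Larch→Hollow→Cedar→Fenby→Ridge: 7+10+8+15+14+16 = 70
Ridge→Orwell→Larch→Fenby→Hollow→Cedar→Ridge: 7+10+9+3+15+10 = 54
Ridge→Orwell→Larch→Fenby→Cedar→Hollow→Ridge: 7+10+9+14+15+19 = 74
Ridge→Orwell→Larch→Cedar→Hollow→Fenby→Ridge: 7+10+23+15+3+16 = 74
Ridge→Orwell→Larch→Cedar→Fenby→Hollow→Ridge: 7+10+23+14+3+19 = 76
Ridge→Orwell→Hollow→Larch→Fenby→Cedar→Ridge: 7+16+8+9+14+10 = 64
Ridge→Orwell→Hollow→Larch→Cedar→Fenby→Ridge: 7+16+8+23+14+16 = 84
Ridge→Orwell→Hollow→Fenby→Larch→Cedar→Ridge: 7+16+3+9+23+10 = 68
Ridge→Orwell→Hollow→Fenby→Cedar→Larch→Ridge: 7+16+3+14+23+13 = 76
Ridge→Orwell→Hollow→Cedar→Larch→Fenby→Ridge: 7+16+15+23+9+16 = 86
Ridge→Orwell→Hollow→Cedar→Fenby→Larch→Ridge: 7+16+15+14+9+13 = 74
Ridge→Orwell→Fenby→Larch→Hollow→Cedar→Ridge: 7+13+9+8+15+10 = 62
Ridge→Orwell→Fenby→Larch→Cedar→Hollow→Ridge: 7+13+9+23+15+19 = 86
… (46 more)
The minimum is 52.
One optimal route: Ridge → Orwell → Larch → Hollow → Fenby → Cedar → Ridge (or its reverse).

Minimum total distance: 52 min.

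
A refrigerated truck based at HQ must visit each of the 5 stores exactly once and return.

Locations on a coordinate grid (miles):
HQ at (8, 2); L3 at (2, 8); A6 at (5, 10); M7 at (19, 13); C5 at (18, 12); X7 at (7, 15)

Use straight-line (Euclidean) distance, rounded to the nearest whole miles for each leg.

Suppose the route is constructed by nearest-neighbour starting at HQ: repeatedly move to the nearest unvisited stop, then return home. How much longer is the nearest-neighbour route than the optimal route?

HQ: L3=8, A6=9, X7=13, C5=14, M7=16 ⇒ L3
L3: A6=4, X7=9, C5=16, M7=18 ⇒ A6
A6: X7=5, C5=13, M7=14 ⇒ X7
X7: C5=11, M7=12 ⇒ C5
C5: M7=1 ⇒ M7
NN route HQ → L3 → A6 → X7 → C5 → M7 → HQ costs 45.
Optimal: HQ → L3 → A6 → X7 → M7 → C5 → HQ costs 44 (by enumerating all 60 distinct tours).
Excess = 45 − 44 = 1.

1 miles longer than the optimal tour.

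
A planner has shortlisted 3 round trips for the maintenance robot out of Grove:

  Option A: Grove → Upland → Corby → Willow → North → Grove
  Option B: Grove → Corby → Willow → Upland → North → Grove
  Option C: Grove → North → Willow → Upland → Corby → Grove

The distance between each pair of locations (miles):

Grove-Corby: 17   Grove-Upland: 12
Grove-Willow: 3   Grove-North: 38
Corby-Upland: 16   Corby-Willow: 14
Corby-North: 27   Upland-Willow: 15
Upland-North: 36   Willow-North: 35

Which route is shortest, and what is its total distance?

Shortest is Option A, total 115 miles.

Option A: 12 + 16 + 14 + 35 + 38 = 115
Option B: 17 + 14 + 15 + 36 + 38 = 120
Option C: 38 + 35 + 15 + 16 + 17 = 121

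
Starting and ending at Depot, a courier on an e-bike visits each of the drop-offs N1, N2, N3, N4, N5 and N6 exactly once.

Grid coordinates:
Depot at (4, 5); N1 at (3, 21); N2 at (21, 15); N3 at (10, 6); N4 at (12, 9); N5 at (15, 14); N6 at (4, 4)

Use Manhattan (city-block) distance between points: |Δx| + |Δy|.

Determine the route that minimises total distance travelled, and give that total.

Shortest round trip = 70.

With 6 stops there are 6!/2 = 360 distinct round trips (a route and its reverse cost the same).
Depot - N1 - N2 - N3 - N4 - N5 - N6 - Depot: 17+24+20+5+8+21+1 = 96
Depot - N1 - N2 - N3 - N4 - N6 - N5 - Depot: 17+24+20+5+13+21+20 = 120
Depot - N1 - N2 - N3 - N5 - N4 - N6 - Depot: 17+24+20+13+8+13+1 = 96
Depot - N1 - N2 - N3 - N5 - N6 - N4 - Depot: 17+24+20+13+21+13+12 = 120
Depot - N1 - N2 - N3 - N6 - N4 - N5 - Depot: 17+24+20+8+13+8+20 = 110
Depot - N1 - N2 - N3 - N6 - N5 - N4 - Depot: 17+24+20+8+21+8+12 = 110
Depot - N1 - N2 - N4 - N3 - N5 - N6 - Depot: 17+24+15+5+13+21+1 = 96
Depot - N1 - N2 - N4 - N3 - N6 - N5 - Depot: 17+24+15+5+8+21+20 = 110
… (352 more)
Depot - N1 - N2 - N5 - N4 - N3 - N6 - Depot: 17+24+7+8+5+8+1 = 70  ← best
The minimum is 70.
One optimal route: Depot → N1 → N2 → N5 → N4 → N3 → N6 → Depot (or its reverse).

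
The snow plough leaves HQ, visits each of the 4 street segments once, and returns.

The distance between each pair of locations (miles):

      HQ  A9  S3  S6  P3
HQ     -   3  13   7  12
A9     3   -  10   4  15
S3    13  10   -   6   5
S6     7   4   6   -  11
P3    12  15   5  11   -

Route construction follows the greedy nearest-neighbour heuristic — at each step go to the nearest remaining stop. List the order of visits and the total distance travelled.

Total distance 30 miles via the nearest-neighbour route HQ → A9 → S6 → S3 → P3 → HQ.

At HQ the remaining stops are A9 3, S6 7, P3 12, S3 13; go to A9.
At A9 the remaining stops are S6 4, S3 10, P3 15; go to S6.
At S6 the remaining stops are S3 6, P3 11; go to S3.
At S3 the remaining stops are P3 5; go to P3.
Return P3→HQ: 12.
Total = 3 + 4 + 6 + 5 + 12 = 30.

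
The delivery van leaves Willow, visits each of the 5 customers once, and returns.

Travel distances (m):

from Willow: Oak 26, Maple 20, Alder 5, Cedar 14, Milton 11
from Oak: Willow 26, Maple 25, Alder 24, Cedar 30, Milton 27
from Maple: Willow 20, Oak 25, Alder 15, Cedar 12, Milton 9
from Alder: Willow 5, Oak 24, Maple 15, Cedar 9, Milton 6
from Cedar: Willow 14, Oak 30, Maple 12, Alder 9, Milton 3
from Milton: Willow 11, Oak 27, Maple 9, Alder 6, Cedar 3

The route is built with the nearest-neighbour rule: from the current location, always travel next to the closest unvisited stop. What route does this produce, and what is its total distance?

At Willow the remaining stops are Alder 5, Milton 11, Cedar 14, Maple 20, Oak 26; go to Alder.
At Alder the remaining stops are Milton 6, Cedar 9, Maple 15, Oak 24; go to Milton.
At Milton the remaining stops are Cedar 3, Maple 9, Oak 27; go to Cedar.
At Cedar the remaining stops are Maple 12, Oak 30; go to Maple.
At Maple the remaining stops are Oak 25; go to Oak.
Return Oak→Willow: 26.
Total = 5 + 6 + 3 + 12 + 25 + 26 = 77.

77 m along Willow → Alder → Milton → Cedar → Maple → Oak → Willow.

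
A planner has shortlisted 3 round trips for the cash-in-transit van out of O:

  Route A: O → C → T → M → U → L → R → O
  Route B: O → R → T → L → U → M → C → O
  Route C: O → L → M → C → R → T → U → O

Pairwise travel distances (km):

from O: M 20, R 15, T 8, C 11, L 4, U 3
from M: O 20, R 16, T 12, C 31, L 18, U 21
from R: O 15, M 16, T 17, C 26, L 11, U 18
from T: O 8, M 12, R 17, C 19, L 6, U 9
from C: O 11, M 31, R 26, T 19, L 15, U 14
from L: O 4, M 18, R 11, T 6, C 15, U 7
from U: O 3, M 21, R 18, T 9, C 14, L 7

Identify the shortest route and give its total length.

Shortest is Route A, total 96 km.

Route A: 11 + 19 + 12 + 21 + 7 + 11 + 15 = 96
Route B: 15 + 17 + 6 + 7 + 21 + 31 + 11 = 108
Route C: 4 + 18 + 31 + 26 + 17 + 9 + 3 = 108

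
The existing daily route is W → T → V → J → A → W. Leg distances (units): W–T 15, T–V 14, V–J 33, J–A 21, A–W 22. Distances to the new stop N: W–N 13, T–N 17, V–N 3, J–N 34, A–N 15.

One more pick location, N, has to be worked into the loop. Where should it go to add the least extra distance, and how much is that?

Adding 4 by placing N on the V–J leg.

Insertion cost between consecutive stops i–j is d(i,N) + d(N,j) − d(i,j):
  between W and T: 13 + 17 − 15 = 15
  between T and V: 17 + 3 − 14 = 6
  between V and J: 3 + 34 − 33 = 4
  between J and A: 34 + 15 − 21 = 28
  between A and W: 15 + 13 − 22 = 6
Cheapest insertion is between V and J, adding 4.
New total = 105 + 4 = 109.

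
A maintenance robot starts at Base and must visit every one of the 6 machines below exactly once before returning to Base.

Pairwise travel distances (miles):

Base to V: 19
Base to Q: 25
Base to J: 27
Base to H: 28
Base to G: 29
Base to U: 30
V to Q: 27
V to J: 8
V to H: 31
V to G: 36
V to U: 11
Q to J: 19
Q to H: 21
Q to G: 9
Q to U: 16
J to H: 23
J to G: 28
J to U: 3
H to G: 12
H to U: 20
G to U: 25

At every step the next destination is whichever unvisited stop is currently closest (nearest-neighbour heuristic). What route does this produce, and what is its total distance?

Total distance 95 miles via the nearest-neighbour route Base → V → J → U → Q → G → H → Base.

From Base: distances to unvisited — V=19, Q=25, J=27, H=28, G=29, U=30. Nearest is V (19).
From V: distances to unvisited — J=8, U=11, Q=27, H=31, G=36. Nearest is J (8).
From J: distances to unvisited — U=3, Q=19, H=23, G=28. Nearest is U (3).
From U: distances to unvisited — Q=16, H=20, G=25. Nearest is Q (16).
From Q: distances to unvisited — G=9, H=21. Nearest is G (9).
From G: distances to unvisited — H=12. Nearest is H (12).
Return H→Base: 28.
Total = 19 + 8 + 3 + 16 + 9 + 12 + 28 = 95.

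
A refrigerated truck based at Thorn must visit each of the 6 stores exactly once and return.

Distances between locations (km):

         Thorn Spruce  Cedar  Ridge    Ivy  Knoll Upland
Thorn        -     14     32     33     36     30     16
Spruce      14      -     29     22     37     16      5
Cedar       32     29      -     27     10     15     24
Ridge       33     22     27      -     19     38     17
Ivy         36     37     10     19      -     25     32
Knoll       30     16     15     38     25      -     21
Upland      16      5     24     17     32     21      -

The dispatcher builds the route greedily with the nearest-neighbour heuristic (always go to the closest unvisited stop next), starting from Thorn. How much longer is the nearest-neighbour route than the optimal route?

The nearest-neighbour route is 3 km longer than optimal.

Thorn: Spruce=14, Upland=16, Knoll=30, Cedar=32, Ridge=33, Ivy=36 ⇒ Spruce
Spruce: Upland=5, Knoll=16, Ridge=22, Cedar=29, Ivy=37 ⇒ Upland
Upland: Ridge=17, Knoll=21, Cedar=24, Ivy=32 ⇒ Ridge
Ridge: Ivy=19, Cedar=27, Knoll=38 ⇒ Ivy
Ivy: Cedar=10, Knoll=25 ⇒ Cedar
Cedar: Knoll=15 ⇒ Knoll
NN route Thorn → Spruce → Upland → Ridge → Ivy → Cedar → Knoll → Thorn costs 110.
Optimal: Thorn → Spruce → Knoll → Cedar → Ivy → Ridge → Upland → Thorn costs 107 (by enumerating all 360 distinct tours).
Excess = 110 − 107 = 3.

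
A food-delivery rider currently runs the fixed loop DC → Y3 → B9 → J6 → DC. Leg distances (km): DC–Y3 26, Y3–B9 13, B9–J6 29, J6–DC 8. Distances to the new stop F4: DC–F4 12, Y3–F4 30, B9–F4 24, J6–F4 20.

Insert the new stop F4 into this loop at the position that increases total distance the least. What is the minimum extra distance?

+15 km — insert F4 between B9 and J6.

Insertion cost between consecutive stops i–j is d(i,F4) + d(F4,j) − d(i,j):
  between DC and Y3: 12 + 30 − 26 = 16
  between Y3 and B9: 30 + 24 − 13 = 41
  between B9 and J6: 24 + 20 − 29 = 15
  between J6 and DC: 20 + 12 − 8 = 24
Cheapest insertion is between B9 and J6, adding 15.
New total = 76 + 15 = 91.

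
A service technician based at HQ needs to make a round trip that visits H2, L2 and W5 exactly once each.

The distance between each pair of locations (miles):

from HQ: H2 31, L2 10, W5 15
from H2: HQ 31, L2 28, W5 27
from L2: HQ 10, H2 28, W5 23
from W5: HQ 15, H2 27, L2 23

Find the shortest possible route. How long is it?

HQ → H2 → L2 → W5 → HQ: 31+28+23+15 = 97
HQ → H2 → W5 → L2 → HQ: 31+27+23+10 = 91
HQ → L2 → H2 → W5 → HQ: 10+28+27+15 = 80
The minimum is 80.
One optimal route: HQ → L2 → H2 → W5 → HQ (or its reverse).

Shortest round trip = 80 miles.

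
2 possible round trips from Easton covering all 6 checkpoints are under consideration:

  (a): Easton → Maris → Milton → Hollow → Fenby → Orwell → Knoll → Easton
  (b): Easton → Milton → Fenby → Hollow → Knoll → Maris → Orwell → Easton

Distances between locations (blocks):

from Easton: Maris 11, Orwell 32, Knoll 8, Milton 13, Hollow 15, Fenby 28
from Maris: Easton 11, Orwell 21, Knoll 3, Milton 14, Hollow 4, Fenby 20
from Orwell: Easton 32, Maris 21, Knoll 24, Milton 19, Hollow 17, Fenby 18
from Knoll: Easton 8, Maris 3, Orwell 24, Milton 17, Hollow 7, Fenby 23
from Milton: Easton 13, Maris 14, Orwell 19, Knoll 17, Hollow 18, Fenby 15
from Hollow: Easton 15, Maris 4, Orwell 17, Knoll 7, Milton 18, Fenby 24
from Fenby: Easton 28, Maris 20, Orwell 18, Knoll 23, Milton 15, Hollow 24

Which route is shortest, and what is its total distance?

115 blocks — (b) is the shortest.

(a): 11 + 14 + 18 + 24 + 18 + 24 + 8 = 117
(b): 13 + 15 + 24 + 7 + 3 + 21 + 32 = 115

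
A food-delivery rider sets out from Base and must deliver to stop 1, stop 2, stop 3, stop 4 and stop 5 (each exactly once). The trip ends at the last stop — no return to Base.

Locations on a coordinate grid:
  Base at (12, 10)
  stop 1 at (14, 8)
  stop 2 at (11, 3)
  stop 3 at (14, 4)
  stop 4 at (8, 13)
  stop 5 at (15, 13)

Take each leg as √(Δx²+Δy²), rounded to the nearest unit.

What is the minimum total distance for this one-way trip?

Shortest open route: 24.

There are 5! = 120 possible orderings.
Base→stop 1→stop 2→stop 3→stop 4→stop 5: 3+6+3+11+7 = 30
Base→stop 1→stop 2→stop 3→stop 5→stop 4: 3+6+3+9+7 = 28
Base→stop 1→stop 2→stop 4→stop 3→stop 5: 3+6+10+11+9 = 39
Base→stop 1→stop 2→stop 4→stop 5→stop 3: 3+6+10+7+9 = 35
Base→stop 1→stop 2→stop 5→stop 3→stop 4: 3+6+11+9+11 = 40
Base→stop 1→stop 2→stop 5→stop 4→stop 3: 3+6+11+7+11 = 38
Base→stop 1→stop 3→stop 2→stop 4→stop 5: 3+4+3+10+7 = 27
Base→stop 1→stop 3→stop 2→stop 5→stop 4: 3+4+3+11+7 = 28
Base→stop 1→stop 3→stop 4→stop 2→stop 5: 3+4+11+10+11 = 39
Base→stop 1→stop 3→stop 4→stop 5→stop 2: 3+4+11+7+11 = 36
Base→stop 1→stop 3→stop 5→stop 2→stop 4: 3+4+9+11+10 = 37
Base→stop 1→stop 3→stop 5→stop 4→stop 2: 3+4+9+7+10 = 33
Base→stop 1→stop 4→stop 2→stop 3→stop 5: 3+8+10+3+9 = 33
Base→stop 1→stop 4→stop 2→stop 5→stop 3: 3+8+10+11+9 = 41
… (106 more)
Base→stop 4→stop 5→stop 1→stop 3→stop 2: 5+7+5+4+3 = 24  ← best
The minimum is 24.
One shortest path: Base → stop 4 → stop 5 → stop 1 → stop 3 → stop 2.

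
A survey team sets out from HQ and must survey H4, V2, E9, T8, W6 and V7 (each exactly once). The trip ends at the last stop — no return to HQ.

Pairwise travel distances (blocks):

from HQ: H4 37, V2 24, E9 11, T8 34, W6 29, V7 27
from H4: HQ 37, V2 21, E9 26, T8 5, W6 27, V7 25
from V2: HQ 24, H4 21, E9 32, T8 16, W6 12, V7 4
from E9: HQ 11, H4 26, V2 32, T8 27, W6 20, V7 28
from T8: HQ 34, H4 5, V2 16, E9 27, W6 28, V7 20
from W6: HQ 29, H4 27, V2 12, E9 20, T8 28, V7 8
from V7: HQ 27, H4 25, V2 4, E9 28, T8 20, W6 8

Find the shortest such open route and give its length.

64 blocks — the minimum one-way total.

There are 6! = 720 possible orderings.
HQ → H4 → V2 → E9 → T8 → W6 → V7: 37+21+32+27+28+8 = 153
HQ → H4 → V2 → E9 → T8 → V7 → W6: 37+21+32+27+20+8 = 145
HQ → H4 → V2 → E9 → W6 → T8 → V7: 37+21+32+20+28+20 = 158
HQ → H4 → V2 → E9 → W6 → V7 → T8: 37+21+32+20+8+20 = 138
HQ → H4 → V2 → E9 → V7 → T8 → W6: 37+21+32+28+20+28 = 166
HQ → H4 → V2 → E9 → V7 → W6 → T8: 37+21+32+28+8+28 = 154
HQ → H4 → V2 → T8 → E9 → W6 → V7: 37+21+16+27+20+8 = 129
HQ → H4 → V2 → T8 → E9 → V7 → W6: 37+21+16+27+28+8 = 137
… (712 more)
HQ → E9 → W6 → V7 → V2 → T8 → H4: 11+20+8+4+16+5 = 64  ← best
The minimum is 64.
One shortest path: HQ → E9 → W6 → V7 → V2 → T8 → H4.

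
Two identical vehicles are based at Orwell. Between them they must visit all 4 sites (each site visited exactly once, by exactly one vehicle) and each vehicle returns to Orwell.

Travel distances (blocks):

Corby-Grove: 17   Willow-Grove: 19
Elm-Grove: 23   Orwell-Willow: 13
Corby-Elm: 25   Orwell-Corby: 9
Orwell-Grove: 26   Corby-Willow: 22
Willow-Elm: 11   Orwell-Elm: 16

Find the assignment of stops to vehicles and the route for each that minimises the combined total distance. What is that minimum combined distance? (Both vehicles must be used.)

Check every non-empty split of the stops between the two vehicles; for each half take its own optimal tour:
  {Corby} + {Willow, Elm, Grove}: 18 + 71 = 89
  {Willow} + {Corby, Elm, Grove}: 26 + 65 = 91
  {Corby, Willow} + {Elm, Grove}: 44 + 65 = 109
  {Elm} + {Corby, Willow, Grove}: 32 + 58 = 90
  {Corby, Elm} + {Willow, Grove}: 50 + 58 = 108
  {Willow, Elm} + {Corby, Grove}: 40 + 52 = 92
  … (7 splits in total)
Best: vehicle 1 Orwell → Corby → Orwell = 18; vehicle 2 Orwell → Willow → Grove → Elm → Orwell = 71; combined 89.

Minimum combined distance: 89 blocks.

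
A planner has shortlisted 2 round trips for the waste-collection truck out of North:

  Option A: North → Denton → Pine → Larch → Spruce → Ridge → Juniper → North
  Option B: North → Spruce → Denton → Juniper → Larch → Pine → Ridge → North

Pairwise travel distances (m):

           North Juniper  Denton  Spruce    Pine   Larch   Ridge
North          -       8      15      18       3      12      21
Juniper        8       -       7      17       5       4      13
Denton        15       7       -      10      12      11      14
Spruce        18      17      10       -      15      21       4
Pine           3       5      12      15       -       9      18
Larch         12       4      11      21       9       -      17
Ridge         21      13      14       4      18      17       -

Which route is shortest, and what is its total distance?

Option A: 15 + 12 + 9 + 21 + 4 + 13 + 8 = 82
Option B: 18 + 10 + 7 + 4 + 9 + 18 + 21 = 87

82 m — Option A is the shortest.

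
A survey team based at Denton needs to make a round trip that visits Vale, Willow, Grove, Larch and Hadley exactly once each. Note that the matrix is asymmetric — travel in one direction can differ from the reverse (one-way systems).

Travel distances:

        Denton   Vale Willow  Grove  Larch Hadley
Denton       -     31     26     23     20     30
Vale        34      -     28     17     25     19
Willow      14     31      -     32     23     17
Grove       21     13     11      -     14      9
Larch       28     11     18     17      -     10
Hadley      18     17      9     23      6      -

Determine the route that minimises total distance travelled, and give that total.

80 — the shortest possible round trip.

Denton-Vale-Willow-Grove-Larch-Hadley-Denton: 31+28+32+14+10+18 = 133
Denton-Vale-Willow-Grove-Hadley-Larch-Denton: 31+28+32+9+6+28 = 134
Denton-Vale-Willow-Larch-Grove-Hadley-Denton: 31+28+23+17+9+18 = 126
Denton-Vale-Willow-Larch-Hadley-Grove-Denton: 31+28+23+10+23+21 = 136
Denton-Vale-Willow-Hadley-Grove-Larch-Denton: 31+28+17+23+14+28 = 141
Denton-Vale-Willow-Hadley-Larch-Grove-Denton: 31+28+17+6+17+21 = 120
Denton-Vale-Grove-Willow-Larch-Hadley-Denton: 31+17+11+23+10+18 = 110
Denton-Vale-Grove-Willow-Hadley-Larch-Denton: 31+17+11+17+6+28 = 110
Denton-Vale-Grove-Larch-Willow-Hadley-Denton: 31+17+14+18+17+18 = 115
Denton-Vale-Grove-Larch-Hadley-Willow-Denton: 31+17+14+10+9+14 = 95
Denton-Vale-Grove-Hadley-Willow-Larch-Denton: 31+17+9+9+23+28 = 117
Denton-Vale-Grove-Hadley-Larch-Willow-Denton: 31+17+9+6+18+14 = 95
Denton-Vale-Larch-Willow-Grove-Hadley-Denton: 31+25+18+32+9+18 = 133
Denton-Vale-Larch-Willow-Hadley-Grove-Denton: 31+25+18+17+23+21 = 135
… (106 more)
Denton-Larch-Vale-Grove-Hadley-Willow-Denton: 20+11+17+9+9+14 = 80  ← best
The minimum is 80.
One optimal route: Denton → Larch → Vale → Grove → Hadley → Willow → Denton.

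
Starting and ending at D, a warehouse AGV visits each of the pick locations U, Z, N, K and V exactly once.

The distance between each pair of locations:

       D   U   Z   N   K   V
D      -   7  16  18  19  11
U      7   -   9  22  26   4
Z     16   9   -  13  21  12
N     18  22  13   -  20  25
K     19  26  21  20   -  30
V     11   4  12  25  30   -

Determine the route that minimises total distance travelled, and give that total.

D - U - Z - N - K - V - D: 7+9+13+20+30+11 = 90
D - U - Z - N - V - K - D: 7+9+13+25+30+19 = 103
D - U - Z - K - N - V - D: 7+9+21+20+25+11 = 93
D - U - Z - K - V - N - D: 7+9+21+30+25+18 = 110
D - U - Z - V - N - K - D: 7+9+12+25+20+19 = 92
D - U - Z - V - K - N - D: 7+9+12+30+20+18 = 96
D - U - N - Z - K - V - D: 7+22+13+21+30+11 = 104
D - U - N - Z - V - K - D: 7+22+13+12+30+19 = 103
D - U - N - K - Z - V - D: 7+22+20+21+12+11 = 93
D - U - N - K - V - Z - D: 7+22+20+30+12+16 = 107
D - U - N - V - Z - K - D: 7+22+25+12+21+19 = 106
D - U - N - V - K - Z - D: 7+22+25+30+21+16 = 121
D - U - K - Z - N - V - D: 7+26+21+13+25+11 = 103
D - U - K - Z - V - N - D: 7+26+21+12+25+18 = 109
… (46 more)
D - U - V - Z - N - K - D: 7+4+12+13+20+19 = 75  ← best
The minimum is 75.
One optimal route: D → U → V → Z → N → K → D (or its reverse).

Shortest round trip = 75.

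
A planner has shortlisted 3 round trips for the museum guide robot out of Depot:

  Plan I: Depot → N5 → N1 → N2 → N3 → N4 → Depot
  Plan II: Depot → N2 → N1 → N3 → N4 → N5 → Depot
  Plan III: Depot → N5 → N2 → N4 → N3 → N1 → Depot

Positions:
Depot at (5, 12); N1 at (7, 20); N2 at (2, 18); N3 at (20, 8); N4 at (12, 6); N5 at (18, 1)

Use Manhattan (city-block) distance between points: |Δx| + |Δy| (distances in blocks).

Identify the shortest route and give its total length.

Shortest is Plan II, total 86 blocks.

Plan I: 24 + 30 + 7 + 28 + 10 + 13 = 112
Plan II: 9 + 7 + 25 + 10 + 11 + 24 = 86
Plan III: 24 + 33 + 22 + 10 + 25 + 10 = 124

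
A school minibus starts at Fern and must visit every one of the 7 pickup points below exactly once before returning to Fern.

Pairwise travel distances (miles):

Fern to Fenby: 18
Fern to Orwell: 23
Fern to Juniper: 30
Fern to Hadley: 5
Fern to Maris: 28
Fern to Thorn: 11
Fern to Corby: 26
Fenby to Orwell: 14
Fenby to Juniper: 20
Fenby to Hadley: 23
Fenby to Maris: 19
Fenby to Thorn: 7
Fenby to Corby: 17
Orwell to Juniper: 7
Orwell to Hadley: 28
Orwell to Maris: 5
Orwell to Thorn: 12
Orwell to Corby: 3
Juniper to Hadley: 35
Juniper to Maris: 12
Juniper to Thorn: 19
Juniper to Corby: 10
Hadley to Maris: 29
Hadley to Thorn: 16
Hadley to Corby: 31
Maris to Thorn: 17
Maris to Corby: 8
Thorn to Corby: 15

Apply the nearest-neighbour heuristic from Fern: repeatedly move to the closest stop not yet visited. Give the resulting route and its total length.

Fern → [Hadley:5 / Thorn:11 / Fenby:18 / Orwell:23 / Corby:26 / Maris:28 / Juniper:30] → Hadley (5)
Hadley → [Thorn:16 / Fenby:23 / Orwell:28 / Maris:29 / Corby:31 / Juniper:35] → Thorn (16)
Thorn → [Fenby:7 / Orwell:12 / Corby:15 / Maris:17 / Juniper:19] → Fenby (7)
Fenby → [Orwell:14 / Corby:17 / Maris:19 / Juniper:20] → Orwell (14)
Orwell → [Corby:3 / Maris:5 / Juniper:7] → Corby (3)
Corby → [Maris:8 / Juniper:10] → Maris (8)
Maris → [Juniper:12] → Juniper (12)
Return Juniper→Fern: 30.
Total = 5 + 16 + 7 + 14 + 3 + 8 + 12 + 30 = 95.

95 miles along Fern → Hadley → Thorn → Fenby → Orwell → Corby → Maris → Juniper → Fern.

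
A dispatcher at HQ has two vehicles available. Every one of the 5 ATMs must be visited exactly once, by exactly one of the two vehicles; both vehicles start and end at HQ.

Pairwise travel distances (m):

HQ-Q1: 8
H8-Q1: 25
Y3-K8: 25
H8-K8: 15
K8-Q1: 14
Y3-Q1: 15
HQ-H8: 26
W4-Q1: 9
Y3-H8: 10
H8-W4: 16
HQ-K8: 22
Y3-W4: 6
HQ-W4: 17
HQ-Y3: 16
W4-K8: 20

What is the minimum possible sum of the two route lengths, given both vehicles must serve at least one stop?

There are 2^4 − 1 = 15 ways to divide the 5 stops into two non-empty groups. For each, the best each vehicle can do is its own shortest tour through its group:
  {Y3} + {H8, W4, K8, Q1}: 32 + 70 = 102
  {H8} + {Y3, W4, K8, Q1}: 52 + 64 = 116
  {Y3, H8} + {W4, K8, Q1}: 52 + 59 = 111
  {W4} + {Y3, H8, K8, Q1}: 34 + 63 = 97
  {Y3, W4} + {H8, K8, Q1}: 39 + 63 = 102
  {H8, W4} + {Y3, K8, Q1}: 59 + 63 = 122
  … (15 splits in total)
  {Y3, H8, W4, K8} + {Q1}: 70 + 16 = 86  ← best
Best: vehicle 1 HQ → W4 → Y3 → H8 → K8 → HQ = 70; vehicle 2 HQ → Q1 → HQ = 16; combined 86.

86 m — the smallest possible combined total.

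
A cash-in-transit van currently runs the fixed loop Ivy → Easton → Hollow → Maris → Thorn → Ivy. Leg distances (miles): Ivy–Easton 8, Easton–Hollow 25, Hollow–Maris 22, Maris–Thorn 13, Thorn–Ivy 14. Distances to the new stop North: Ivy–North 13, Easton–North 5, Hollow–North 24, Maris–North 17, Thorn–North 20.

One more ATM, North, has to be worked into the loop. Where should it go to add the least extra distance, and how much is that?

Insertion cost between consecutive stops i–j is d(i,North) + d(North,j) − d(i,j):
  between Ivy and Easton: 13 + 5 − 8 = 10
  between Easton and Hollow: 5 + 24 − 25 = 4
  between Hollow and Maris: 24 + 17 − 22 = 19
  between Maris and Thorn: 17 + 20 − 13 = 24
  between Thorn and Ivy: 20 + 13 − 14 = 19
Cheapest insertion is between Easton and Hollow, adding 4.
New total = 82 + 4 = 86.

Minimum extra distance: 4 miles, inserting North between Easton and Hollow.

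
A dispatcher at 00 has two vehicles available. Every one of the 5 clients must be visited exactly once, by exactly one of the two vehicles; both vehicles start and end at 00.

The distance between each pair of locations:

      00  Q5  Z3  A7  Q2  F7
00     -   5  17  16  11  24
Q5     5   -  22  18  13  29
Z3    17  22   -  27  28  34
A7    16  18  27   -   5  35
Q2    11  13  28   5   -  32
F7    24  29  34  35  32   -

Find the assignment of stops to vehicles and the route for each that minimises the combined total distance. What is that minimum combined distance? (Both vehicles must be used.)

There are 2^4 − 1 = 15 ways to divide the 5 stops into two non-empty groups. For each, the best each vehicle can do is its own shortest tour through its group:
  {Q5} + {Z3, A7, Q2, F7}: 10 + 101 = 111
  {Z3} + {Q5, A7, Q2, F7}: 34 + 82 = 116
  {Q5, Z3} + {A7, Q2, F7}: 44 + 75 = 119
  {A7} + {Q5, Z3, Q2, F7}: 32 + 101 = 133
  {Q5, A7} + {Z3, Q2, F7}: 39 + 94 = 133
  {Z3, A7} + {Q5, Q2, F7}: 60 + 74 = 134
  … (15 splits in total)
Best: vehicle 1 00 → Q5 → 00 = 10; vehicle 2 00 → Q2 → A7 → Z3 → F7 → 00 = 101; combined 111.

111 — the smallest possible combined total.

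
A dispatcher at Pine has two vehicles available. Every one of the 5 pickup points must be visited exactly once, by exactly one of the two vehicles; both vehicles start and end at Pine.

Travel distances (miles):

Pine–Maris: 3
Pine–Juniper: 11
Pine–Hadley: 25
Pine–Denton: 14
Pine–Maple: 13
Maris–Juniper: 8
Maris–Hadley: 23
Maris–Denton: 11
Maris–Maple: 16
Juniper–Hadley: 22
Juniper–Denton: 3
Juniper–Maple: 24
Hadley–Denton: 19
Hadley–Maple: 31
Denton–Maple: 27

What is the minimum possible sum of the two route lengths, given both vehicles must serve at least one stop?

Minimum combined distance: 83 miles.

There are 2^4 − 1 = 15 ways to divide the 5 stops into two non-empty groups. For each, the best each vehicle can do is its own shortest tour through its group:
  {Maris} + {Juniper, Hadley, Denton, Maple}: 6 + 77 = 83
  {Juniper} + {Maris, Hadley, Denton, Maple}: 22 + 77 = 99
  {Maris, Juniper} + {Hadley, Denton, Maple}: 22 + 77 = 99
  {Hadley} + {Maris, Juniper, Denton, Maple}: 50 + 54 = 104
  {Maris, Hadley} + {Juniper, Denton, Maple}: 51 + 54 = 105
  {Juniper, Hadley} + {Maris, Denton, Maple}: 58 + 54 = 112
  … (15 splits in total)
Best: vehicle 1 Pine → Maris → Pine = 6; vehicle 2 Pine → Juniper → Denton → Hadley → Maple → Pine = 77; combined 83.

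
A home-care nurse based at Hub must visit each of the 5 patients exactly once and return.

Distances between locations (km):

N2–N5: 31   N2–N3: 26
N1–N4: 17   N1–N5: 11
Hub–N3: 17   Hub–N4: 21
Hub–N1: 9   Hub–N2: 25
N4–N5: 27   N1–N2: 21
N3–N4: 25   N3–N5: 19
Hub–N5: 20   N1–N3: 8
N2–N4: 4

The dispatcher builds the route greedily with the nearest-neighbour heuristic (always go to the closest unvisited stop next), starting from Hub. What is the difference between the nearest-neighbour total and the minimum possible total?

Hub: N1=9, N3=17, N5=20, N4=21, N2=25 ⇒ N1
N1: N3=8, N5=11, N4=17, N2=21 ⇒ N3
N3: N5=19, N4=25, N2=26 ⇒ N5
N5: N4=27, N2=31 ⇒ N4
N4: N2=4 ⇒ N2
NN route Hub → N1 → N3 → N5 → N4 → N2 → Hub costs 92.
Optimal: Hub → N1 → N5 → N3 → N2 → N4 → Hub costs 90 (by enumerating all 60 distinct tours).
Excess = 92 − 90 = 2.

The nearest-neighbour route is 2 km longer than optimal.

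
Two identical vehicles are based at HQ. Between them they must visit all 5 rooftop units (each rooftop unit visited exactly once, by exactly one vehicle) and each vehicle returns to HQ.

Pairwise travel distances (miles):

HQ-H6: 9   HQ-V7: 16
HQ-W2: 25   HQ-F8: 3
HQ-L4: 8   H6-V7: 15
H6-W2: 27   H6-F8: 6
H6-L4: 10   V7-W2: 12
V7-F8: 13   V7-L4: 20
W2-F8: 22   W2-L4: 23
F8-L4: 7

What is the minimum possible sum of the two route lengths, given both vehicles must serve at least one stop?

Check every non-empty split of the stops between the two vehicles; for each half take its own optimal tour:
  {H6} + {V7, W2, F8, L4}: 18 + 59 = 77
  {V7} + {H6, W2, F8, L4}: 32 + 67 = 99
  {H6, V7} + {W2, F8, L4}: 40 + 56 = 96
  {W2} + {H6, V7, F8, L4}: 50 + 49 = 99
  {H6, W2} + {V7, F8, L4}: 61 + 44 = 105
  {V7, W2} + {H6, F8, L4}: 53 + 27 = 80
  … (15 splits in total)
  {F8} + {H6, V7, W2, L4}: 6 + 67 = 73  ← best
Best: vehicle 1 HQ → F8 → HQ = 6; vehicle 2 HQ → H6 → V7 → W2 → L4 → HQ = 67; combined 73.

Minimum combined distance: 73 miles.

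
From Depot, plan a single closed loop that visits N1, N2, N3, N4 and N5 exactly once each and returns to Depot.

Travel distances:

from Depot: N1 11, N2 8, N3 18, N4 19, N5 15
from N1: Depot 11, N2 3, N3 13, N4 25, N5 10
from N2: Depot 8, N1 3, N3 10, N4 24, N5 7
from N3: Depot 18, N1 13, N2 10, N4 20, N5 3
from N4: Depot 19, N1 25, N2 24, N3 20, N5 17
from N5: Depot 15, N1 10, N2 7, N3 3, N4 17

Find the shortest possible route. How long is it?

63 — the shortest possible round trip.

There are 60 distinct closed tours to check (reversals are equivalent).
Depot-N1-N2-N3-N4-N5-Depot: 11+3+10+20+17+15 = 76
Depot-N1-N2-N3-N5-N4-Depot: 11+3+10+3+17+19 = 63
Depot-N1-N2-N4-N3-N5-Depot: 11+3+24+20+3+15 = 76
Depot-N1-N2-N4-N5-N3-Depot: 11+3+24+17+3+18 = 76
Depot-N1-N2-N5-N3-N4-Depot: 11+3+7+3+20+19 = 63
Depot-N1-N2-N5-N4-N3-Depot: 11+3+7+17+20+18 = 76
Depot-N1-N3-N2-N4-N5-Depot: 11+13+10+24+17+15 = 90
Depot-N1-N3-N2-N5-N4-Depot: 11+13+10+7+17+19 = 77
Depot-N1-N3-N4-N2-N5-Depot: 11+13+20+24+7+15 = 90
Depot-N1-N3-N4-N5-N2-Depot: 11+13+20+17+7+8 = 76
Depot-N1-N3-N5-N2-N4-Depot: 11+13+3+7+24+19 = 77
Depot-N1-N3-N5-N4-N2-Depot: 11+13+3+17+24+8 = 76
Depot-N1-N4-N2-N3-N5-Depot: 11+25+24+10+3+15 = 88
Depot-N1-N4-N2-N5-N3-Depot: 11+25+24+7+3+18 = 88
… (46 more)
The minimum is 63.
One optimal route: Depot → N1 → N2 → N3 → N5 → N4 → Depot (or its reverse).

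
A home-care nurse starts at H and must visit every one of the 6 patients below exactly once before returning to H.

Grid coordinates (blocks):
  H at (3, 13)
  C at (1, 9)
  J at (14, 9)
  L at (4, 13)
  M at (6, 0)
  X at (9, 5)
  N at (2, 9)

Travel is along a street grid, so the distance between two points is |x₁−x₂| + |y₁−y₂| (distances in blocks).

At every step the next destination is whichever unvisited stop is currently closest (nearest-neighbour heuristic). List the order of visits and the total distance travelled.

H → [L:1 / N:5 / C:6 / X:14 / J:15 / M:16] → L (1)
L → [N:6 / C:7 / X:13 / J:14 / M:15] → N (6)
N → [C:1 / X:11 / J:12 / M:13] → C (1)
C → [X:12 / J:13 / M:14] → X (12)
X → [M:8 / J:9] → M (8)
M → [J:17] → J (17)
Return J→H: 15.
Total = 1 + 6 + 1 + 12 + 8 + 17 + 15 = 60.

60 blocks along H → L → N → C → X → M → J → H.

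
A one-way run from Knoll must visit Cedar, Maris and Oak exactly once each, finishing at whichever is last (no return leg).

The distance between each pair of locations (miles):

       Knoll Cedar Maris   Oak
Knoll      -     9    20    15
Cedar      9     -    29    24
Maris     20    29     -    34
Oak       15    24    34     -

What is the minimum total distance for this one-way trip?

There are 3! = 6 possible orderings.
Knoll - Cedar - Maris - Oak: 9+29+34 = 72
Knoll - Cedar - Oak - Maris: 9+24+34 = 67
Knoll - Maris - Cedar - Oak: 20+29+24 = 73
Knoll - Maris - Oak - Cedar: 20+34+24 = 78
Knoll - Oak - Cedar - Maris: 15+24+29 = 68
Knoll - Oak - Maris - Cedar: 15+34+29 = 78
The minimum is 67.
One shortest path: Knoll → Cedar → Oak → Maris.

Minimum one-way distance = 67 miles.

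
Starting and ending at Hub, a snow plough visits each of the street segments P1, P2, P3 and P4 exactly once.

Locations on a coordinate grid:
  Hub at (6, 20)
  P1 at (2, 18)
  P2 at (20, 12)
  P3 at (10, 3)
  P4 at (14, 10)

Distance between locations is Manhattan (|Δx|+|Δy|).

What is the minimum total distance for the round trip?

Hub → P1 → P2 → P3 → P4 → Hub: 6+24+19+11+18 = 78
Hub → P1 → P2 → P4 → P3 → Hub: 6+24+8+11+21 = 70
Hub → P1 → P3 → P2 → P4 → Hub: 6+23+19+8+18 = 74
Hub → P1 → P3 → P4 → P2 → Hub: 6+23+11+8+22 = 70
Hub → P1 → P4 → P2 → P3 → Hub: 6+20+8+19+21 = 74
Hub → P1 → P4 → P3 → P2 → Hub: 6+20+11+19+22 = 78
Hub → P2 → P1 → P3 → P4 → Hub: 22+24+23+11+18 = 98
Hub → P2 → P1 → P4 → P3 → Hub: 22+24+20+11+21 = 98
Hub → P2 → P3 → P1 → P4 → Hub: 22+19+23+20+18 = 102
Hub → P2 → P4 → P1 → P3 → Hub: 22+8+20+23+21 = 94
Hub → P3 → P1 → P2 → P4 → Hub: 21+23+24+8+18 = 94
Hub → P3 → P2 → P1 → P4 → Hub: 21+19+24+20+18 = 102
The minimum is 70.
One optimal route: Hub → P1 → P2 → P4 → P3 → Hub (or its reverse).

Minimum total distance: 70.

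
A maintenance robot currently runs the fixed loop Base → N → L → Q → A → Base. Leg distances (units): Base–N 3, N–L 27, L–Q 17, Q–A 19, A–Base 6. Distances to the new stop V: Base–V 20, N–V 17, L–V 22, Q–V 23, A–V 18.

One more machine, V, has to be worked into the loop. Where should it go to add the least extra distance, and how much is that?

Insertion cost between consecutive stops i–j is d(i,V) + d(V,j) − d(i,j):
  between Base and N: 20 + 17 − 3 = 34
  between N and L: 17 + 22 − 27 = 12
  between L and Q: 22 + 23 − 17 = 28
  between Q and A: 23 + 18 − 19 = 22
  between A and Base: 18 + 20 − 6 = 32
Cheapest insertion is between N and L, adding 12.
New total = 72 + 12 = 84.

+12 — insert V between N and L.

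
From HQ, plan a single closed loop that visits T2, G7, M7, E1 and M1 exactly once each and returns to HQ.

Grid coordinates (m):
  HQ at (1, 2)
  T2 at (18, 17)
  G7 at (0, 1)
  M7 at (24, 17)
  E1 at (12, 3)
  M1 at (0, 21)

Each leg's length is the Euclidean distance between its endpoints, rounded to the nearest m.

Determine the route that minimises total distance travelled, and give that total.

Shortest round trip = 74 m.

With 5 stops there are 5!/2 = 60 distinct round trips (a route and its reverse cost the same).
HQ - T2 - G7 - M7 - E1 - M1 - HQ: 23+24+29+18+22+19 = 135
HQ - T2 - G7 - M7 - M1 - E1 - HQ: 23+24+29+24+22+11 = 133
HQ - T2 - G7 - E1 - M7 - M1 - HQ: 23+24+12+18+24+19 = 120
HQ - T2 - G7 - E1 - M1 - M7 - HQ: 23+24+12+22+24+27 = 132
HQ - T2 - G7 - M1 - M7 - E1 - HQ: 23+24+20+24+18+11 = 120
HQ - T2 - G7 - M1 - E1 - M7 - HQ: 23+24+20+22+18+27 = 134
HQ - T2 - M7 - G7 - E1 - M1 - HQ: 23+6+29+12+22+19 = 111
HQ - T2 - M7 - G7 - M1 - E1 - HQ: 23+6+29+20+22+11 = 111
HQ - T2 - M7 - E1 - G7 - M1 - HQ: 23+6+18+12+20+19 = 98
HQ - T2 - M7 - E1 - M1 - G7 - HQ: 23+6+18+22+20+1 = 90
HQ - T2 - M7 - M1 - G7 - E1 - HQ: 23+6+24+20+12+11 = 96
HQ - T2 - M7 - M1 - E1 - G7 - HQ: 23+6+24+22+12+1 = 88
HQ - T2 - E1 - G7 - M7 - M1 - HQ: 23+15+12+29+24+19 = 122
HQ - T2 - E1 - G7 - M1 - M7 - HQ: 23+15+12+20+24+27 = 121
… (46 more)
HQ - G7 - E1 - M7 - T2 - M1 - HQ: 1+12+18+6+18+19 = 74  ← best
The minimum is 74.
One optimal route: HQ → G7 → E1 → M7 → T2 → M1 → HQ (or its reverse).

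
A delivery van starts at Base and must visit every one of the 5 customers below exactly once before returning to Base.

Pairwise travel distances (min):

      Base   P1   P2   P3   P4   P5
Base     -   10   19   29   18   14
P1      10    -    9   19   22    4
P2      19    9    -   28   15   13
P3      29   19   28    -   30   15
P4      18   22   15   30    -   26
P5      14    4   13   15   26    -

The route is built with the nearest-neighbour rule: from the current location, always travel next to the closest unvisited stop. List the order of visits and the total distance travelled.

At Base the remaining stops are P1 10, P5 14, P4 18, P2 19, P3 29; go to P1.
At P1 the remaining stops are P5 4, P2 9, P3 19, P4 22; go to P5.
At P5 the remaining stops are P2 13, P3 15, P4 26; go to P2.
At P2 the remaining stops are P4 15, P3 28; go to P4.
At P4 the remaining stops are P3 30; go to P3.
Return P3→Base: 29.
Total = 10 + 4 + 13 + 15 + 30 + 29 = 101.

Total distance 101 min via the nearest-neighbour route Base → P1 → P5 → P2 → P4 → P3 → Base.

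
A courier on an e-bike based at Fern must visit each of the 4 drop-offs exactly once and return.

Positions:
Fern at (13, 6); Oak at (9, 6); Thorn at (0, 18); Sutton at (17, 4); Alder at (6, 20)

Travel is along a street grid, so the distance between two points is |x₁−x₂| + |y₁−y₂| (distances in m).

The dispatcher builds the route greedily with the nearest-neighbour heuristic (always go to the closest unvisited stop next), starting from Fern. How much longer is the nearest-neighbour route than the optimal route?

8 m longer than the optimal tour.

From Fern: Oak=4, Sutton=6, Alder=21, Thorn=25 → choose Oak (4).
From Oak: Sutton=10, Alder=17, Thorn=21 → choose Sutton (10).
From Sutton: Alder=27, Thorn=31 → choose Alder (27).
From Alder: Thorn=8 → choose Thorn (8).
NN route Fern → Oak → Sutton → Alder → Thorn → Fern costs 74.
Optimal: Fern → Oak → Thorn → Alder → Sutton → Fern costs 66 (by enumerating all 12 distinct tours).
Excess = 74 − 66 = 8.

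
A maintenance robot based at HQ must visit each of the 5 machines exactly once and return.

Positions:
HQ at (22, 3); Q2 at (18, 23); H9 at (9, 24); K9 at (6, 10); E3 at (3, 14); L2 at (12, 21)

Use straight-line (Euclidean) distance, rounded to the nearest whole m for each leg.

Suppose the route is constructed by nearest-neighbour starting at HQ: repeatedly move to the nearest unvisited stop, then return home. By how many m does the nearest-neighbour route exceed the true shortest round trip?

From HQ: K9=17, Q2=20, L2=21, E3=22, H9=25 → choose K9 (17).
From K9: E3=5, L2=13, H9=14, Q2=18 → choose E3 (5).
From E3: L2=11, H9=12, Q2=17 → choose L2 (11).
From L2: H9=4, Q2=6 → choose H9 (4).
From H9: Q2=9 → choose Q2 (9).
NN route HQ → K9 → E3 → L2 → H9 → Q2 → HQ costs 66.
Optimal: HQ → Q2 → L2 → H9 → E3 → K9 → HQ costs 64 (by enumerating all 60 distinct tours).
Excess = 66 − 64 = 2.

Excess over optimum: 2 m.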